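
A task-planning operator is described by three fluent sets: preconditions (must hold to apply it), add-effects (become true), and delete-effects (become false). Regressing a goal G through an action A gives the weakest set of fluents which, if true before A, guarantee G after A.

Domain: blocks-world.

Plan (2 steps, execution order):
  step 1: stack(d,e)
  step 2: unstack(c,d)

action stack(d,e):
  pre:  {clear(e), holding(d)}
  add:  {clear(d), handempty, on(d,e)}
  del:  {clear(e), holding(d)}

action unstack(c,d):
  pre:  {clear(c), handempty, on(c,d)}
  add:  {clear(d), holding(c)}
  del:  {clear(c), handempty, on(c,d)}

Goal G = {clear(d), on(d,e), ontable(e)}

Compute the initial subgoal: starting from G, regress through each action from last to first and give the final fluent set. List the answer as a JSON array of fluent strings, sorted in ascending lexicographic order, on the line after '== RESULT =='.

Regress step by step:
  through step 2 (unstack(c,d)): drop {clear(d)}, keep {on(d,e), ontable(e)}, require {clear(c), handempty, on(c,d)}
    → {clear(c), handempty, on(c,d), on(d,e), ontable(e)}
  through step 1 (stack(d,e)): drop {handempty, on(d,e)}, keep {clear(c), on(c,d), ontable(e)}, require {clear(e), holding(d)}
    → {clear(c), clear(e), holding(d), on(c,d), ontable(e)}

== RESULT ==
["clear(c)", "clear(e)", "holding(d)", "on(c,d)", "ontable(e)"]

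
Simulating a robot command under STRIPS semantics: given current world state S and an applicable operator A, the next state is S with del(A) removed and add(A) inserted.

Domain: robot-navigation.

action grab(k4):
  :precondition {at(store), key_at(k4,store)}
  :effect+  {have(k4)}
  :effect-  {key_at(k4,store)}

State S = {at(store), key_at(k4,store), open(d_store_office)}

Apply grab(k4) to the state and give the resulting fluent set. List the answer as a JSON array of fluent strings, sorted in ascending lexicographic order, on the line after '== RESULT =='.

Compute (S \ del) ∪ add:
  pre ⊆ S: {at(store), key_at(k4,store)} ⊆ S  — applicable
  S \ del = {at(store), open(d_store_office)}
  ∪ add   = {at(store), have(k4), open(d_store_office)}

== RESULT ==
["at(store)", "have(k4)", "open(d_store_office)"]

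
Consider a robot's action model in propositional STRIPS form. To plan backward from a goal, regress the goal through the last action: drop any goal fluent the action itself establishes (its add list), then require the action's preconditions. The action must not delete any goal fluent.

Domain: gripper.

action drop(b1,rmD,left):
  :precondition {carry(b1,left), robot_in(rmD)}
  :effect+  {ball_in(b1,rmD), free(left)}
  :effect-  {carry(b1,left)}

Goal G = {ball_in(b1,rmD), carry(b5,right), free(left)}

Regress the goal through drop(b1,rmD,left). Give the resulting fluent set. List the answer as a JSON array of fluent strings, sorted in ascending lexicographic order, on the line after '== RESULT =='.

Regress:
  G ∩ del = {}  (empty — regression defined)
  G \ add = {ball_in(b1,rmD), carry(b5,right), free(left)} \ {ball_in(b1,rmD), free(left)} = {carry(b5,right)}
  ∪ pre   = {carry(b5,right)} ∪ {carry(b1,left), robot_in(rmD)}
          = {carry(b1,left), carry(b5,right), robot_in(rmD)}

== RESULT ==
["carry(b1,left)", "carry(b5,right)", "robot_in(rmD)"]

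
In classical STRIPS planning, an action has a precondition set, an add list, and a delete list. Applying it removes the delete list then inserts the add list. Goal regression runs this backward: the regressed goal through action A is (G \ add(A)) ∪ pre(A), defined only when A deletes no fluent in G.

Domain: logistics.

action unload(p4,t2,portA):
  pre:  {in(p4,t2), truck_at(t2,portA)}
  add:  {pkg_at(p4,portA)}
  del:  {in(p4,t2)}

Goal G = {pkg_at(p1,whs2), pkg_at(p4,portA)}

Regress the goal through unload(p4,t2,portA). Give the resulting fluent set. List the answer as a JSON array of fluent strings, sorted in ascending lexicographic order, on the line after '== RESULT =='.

Regress:
  G ∩ del = {}  (empty — regression defined)
  G \ add = {pkg_at(p1,whs2), pkg_at(p4,portA)} \ {pkg_at(p4,portA)} = {pkg_at(p1,whs2)}
  ∪ pre   = {pkg_at(p1,whs2)} ∪ {in(p4,t2), truck_at(t2,portA)}
          = {in(p4,t2), pkg_at(p1,whs2), truck_at(t2,portA)}

== RESULT ==
["in(p4,t2)", "pkg_at(p1,whs2)", "truck_at(t2,portA)"]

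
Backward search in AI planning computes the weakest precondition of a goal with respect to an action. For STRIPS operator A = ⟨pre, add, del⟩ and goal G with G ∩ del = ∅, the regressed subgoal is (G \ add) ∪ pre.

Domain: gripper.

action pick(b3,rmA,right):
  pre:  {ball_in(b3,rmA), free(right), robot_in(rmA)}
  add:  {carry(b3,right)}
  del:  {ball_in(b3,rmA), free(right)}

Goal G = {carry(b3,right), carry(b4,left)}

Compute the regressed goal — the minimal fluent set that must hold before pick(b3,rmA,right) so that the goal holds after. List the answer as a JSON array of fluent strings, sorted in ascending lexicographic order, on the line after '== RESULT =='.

Compute (G \ add) ∪ pre:
  G ∩ del = {}  (empty — regression defined)
  G \ add = {carry(b3,right), carry(b4,left)} \ {carry(b3,right)} = {carry(b4,left)}
  ∪ pre   = {carry(b4,left)} ∪ {ball_in(b3,rmA), free(right), robot_in(rmA)}
          = {ball_in(b3,rmA), carry(b4,left), free(right), robot_in(rmA)}

== RESULT ==
["ball_in(b3,rmA)", "carry(b4,left)", "free(right)", "robot_in(rmA)"]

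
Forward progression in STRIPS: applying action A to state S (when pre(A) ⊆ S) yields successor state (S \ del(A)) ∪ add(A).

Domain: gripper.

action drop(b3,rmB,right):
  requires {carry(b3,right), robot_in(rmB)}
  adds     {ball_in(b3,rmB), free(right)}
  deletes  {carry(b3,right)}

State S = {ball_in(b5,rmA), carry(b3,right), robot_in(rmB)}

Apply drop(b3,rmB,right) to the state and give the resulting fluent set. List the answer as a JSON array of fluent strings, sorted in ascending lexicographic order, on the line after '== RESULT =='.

Compute (S \ del) ∪ add:
  pre ⊆ S: {carry(b3,right), robot_in(rmB)} ⊆ S  — applicable
  S \ del = {ball_in(b5,rmA), robot_in(rmB)}
  ∪ add   = {ball_in(b3,rmB), ball_in(b5,rmA), free(right), robot_in(rmB)}

== RESULT ==
["ball_in(b3,rmB)", "ball_in(b5,rmA)", "free(right)", "robot_in(rmB)"]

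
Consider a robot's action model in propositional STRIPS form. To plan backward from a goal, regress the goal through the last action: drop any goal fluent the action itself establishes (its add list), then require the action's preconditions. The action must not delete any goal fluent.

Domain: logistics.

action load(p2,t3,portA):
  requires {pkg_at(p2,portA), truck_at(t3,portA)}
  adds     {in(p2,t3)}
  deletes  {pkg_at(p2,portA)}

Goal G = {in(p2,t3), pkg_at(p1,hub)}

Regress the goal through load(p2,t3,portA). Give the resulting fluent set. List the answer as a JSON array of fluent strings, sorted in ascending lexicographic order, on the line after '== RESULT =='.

Compute (G \ add) ∪ pre:
  G ∩ del = {}  (empty — regression defined)
  G \ add = {in(p2,t3), pkg_at(p1,hub)} \ {in(p2,t3)} = {pkg_at(p1,hub)}
  ∪ pre   = {pkg_at(p1,hub)} ∪ {pkg_at(p2,portA), truck_at(t3,portA)}
          = {pkg_at(p1,hub), pkg_at(p2,portA), truck_at(t3,portA)}

== RESULT ==
["pkg_at(p1,hub)", "pkg_at(p2,portA)", "truck_at(t3,portA)"]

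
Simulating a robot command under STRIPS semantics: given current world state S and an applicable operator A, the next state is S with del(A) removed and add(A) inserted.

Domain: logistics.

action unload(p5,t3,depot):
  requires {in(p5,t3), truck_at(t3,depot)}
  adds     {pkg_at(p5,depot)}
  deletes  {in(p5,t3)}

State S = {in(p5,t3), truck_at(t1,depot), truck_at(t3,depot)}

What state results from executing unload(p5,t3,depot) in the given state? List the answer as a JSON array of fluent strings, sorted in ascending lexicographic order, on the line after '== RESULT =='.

Compute (S \ del) ∪ add:
  pre ⊆ S: {in(p5,t3), truck_at(t3,depot)} ⊆ S  — applicable
  S \ del = {truck_at(t1,depot), truck_at(t3,depot)}
  ∪ add   = {pkg_at(p5,depot), truck_at(t1,depot), truck_at(t3,depot)}

== RESULT ==
["pkg_at(p5,depot)", "truck_at(t1,depot)", "truck_at(t3,depot)"]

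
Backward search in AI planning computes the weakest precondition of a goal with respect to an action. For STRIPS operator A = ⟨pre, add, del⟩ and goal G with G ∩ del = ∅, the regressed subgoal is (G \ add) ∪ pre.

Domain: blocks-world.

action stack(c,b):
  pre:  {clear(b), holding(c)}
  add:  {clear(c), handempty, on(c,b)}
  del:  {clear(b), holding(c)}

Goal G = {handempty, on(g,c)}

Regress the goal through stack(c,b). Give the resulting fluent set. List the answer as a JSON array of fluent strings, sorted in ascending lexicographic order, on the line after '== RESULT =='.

Compute (G \ add) ∪ pre:
  G ∩ del = {}  (empty — regression defined)
  G \ add = {handempty, on(g,c)} \ {clear(c), handempty, on(c,b)} = {on(g,c)}
  ∪ pre   = {on(g,c)} ∪ {clear(b), holding(c)}
          = {clear(b), holding(c), on(g,c)}

== RESULT ==
["clear(b)", "holding(c)", "on(g,c)"]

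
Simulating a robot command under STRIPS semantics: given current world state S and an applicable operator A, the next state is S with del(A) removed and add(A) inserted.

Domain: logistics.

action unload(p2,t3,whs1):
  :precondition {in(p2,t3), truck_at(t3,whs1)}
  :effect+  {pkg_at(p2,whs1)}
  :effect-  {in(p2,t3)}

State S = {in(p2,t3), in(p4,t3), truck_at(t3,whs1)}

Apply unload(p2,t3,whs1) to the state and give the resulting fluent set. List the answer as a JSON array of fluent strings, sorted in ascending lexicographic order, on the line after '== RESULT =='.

Compute (S \ del) ∪ add:
  pre ⊆ S: {in(p2,t3), truck_at(t3,whs1)} ⊆ S  — applicable
  S \ del = {in(p4,t3), truck_at(t3,whs1)}
  ∪ add   = {in(p4,t3), pkg_at(p2,whs1), truck_at(t3,whs1)}

== RESULT ==
["in(p4,t3)", "pkg_at(p2,whs1)", "truck_at(t3,whs1)"]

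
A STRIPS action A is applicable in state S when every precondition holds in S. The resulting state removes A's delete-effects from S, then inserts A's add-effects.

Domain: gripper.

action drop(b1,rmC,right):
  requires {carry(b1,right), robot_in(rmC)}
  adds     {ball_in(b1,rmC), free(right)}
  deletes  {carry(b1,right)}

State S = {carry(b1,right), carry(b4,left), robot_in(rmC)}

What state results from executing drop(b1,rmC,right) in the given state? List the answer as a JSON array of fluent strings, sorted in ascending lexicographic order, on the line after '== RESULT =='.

Progress:
  pre ⊆ S: {carry(b1,right), robot_in(rmC)} ⊆ S  — applicable
  S \ del = {carry(b4,left), robot_in(rmC)}
  ∪ add   = {ball_in(b1,rmC), carry(b4,left), free(right), robot_in(rmC)}

== RESULT ==
["ball_in(b1,rmC)", "carry(b4,left)", "free(right)", "robot_in(rmC)"]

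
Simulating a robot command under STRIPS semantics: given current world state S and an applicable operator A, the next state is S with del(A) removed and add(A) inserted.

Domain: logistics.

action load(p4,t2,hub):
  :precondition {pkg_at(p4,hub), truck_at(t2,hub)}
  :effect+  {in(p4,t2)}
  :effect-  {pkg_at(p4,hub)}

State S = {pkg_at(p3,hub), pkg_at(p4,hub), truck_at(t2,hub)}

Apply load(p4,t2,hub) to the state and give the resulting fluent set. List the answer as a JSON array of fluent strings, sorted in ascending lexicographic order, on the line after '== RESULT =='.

Compute (S \ del) ∪ add:
  pre ⊆ S: {pkg_at(p4,hub), truck_at(t2,hub)} ⊆ S  — applicable
  S \ del = {pkg_at(p3,hub), truck_at(t2,hub)}
  ∪ add   = {in(p4,t2), pkg_at(p3,hub), truck_at(t2,hub)}

== RESULT ==
["in(p4,t2)", "pkg_at(p3,hub)", "truck_at(t2,hub)"]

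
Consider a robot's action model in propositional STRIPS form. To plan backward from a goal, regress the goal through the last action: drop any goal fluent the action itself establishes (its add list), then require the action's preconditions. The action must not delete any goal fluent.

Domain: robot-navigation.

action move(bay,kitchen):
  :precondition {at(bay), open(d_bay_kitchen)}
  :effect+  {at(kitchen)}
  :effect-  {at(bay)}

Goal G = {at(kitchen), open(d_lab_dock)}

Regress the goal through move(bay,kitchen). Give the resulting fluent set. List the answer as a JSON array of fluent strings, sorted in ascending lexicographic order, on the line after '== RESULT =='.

Regress:
  G ∩ del = {}  (empty — regression defined)
  G \ add = {at(kitchen), open(d_lab_dock)} \ {at(kitchen)} = {open(d_lab_dock)}
  ∪ pre   = {open(d_lab_dock)} ∪ {at(bay), open(d_bay_kitchen)}
          = {at(bay), open(d_bay_kitchen), open(d_lab_dock)}

== RESULT ==
["at(bay)", "open(d_bay_kitchen)", "open(d_lab_dock)"]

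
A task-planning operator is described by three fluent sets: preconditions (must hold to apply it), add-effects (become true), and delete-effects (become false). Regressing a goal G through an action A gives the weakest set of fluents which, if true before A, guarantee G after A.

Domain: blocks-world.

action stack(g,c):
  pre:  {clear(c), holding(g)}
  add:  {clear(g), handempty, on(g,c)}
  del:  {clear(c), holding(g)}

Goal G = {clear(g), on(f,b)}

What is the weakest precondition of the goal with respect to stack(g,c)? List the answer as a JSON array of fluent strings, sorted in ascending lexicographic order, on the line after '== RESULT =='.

Regress:
  G ∩ del = {}  (empty — regression defined)
  G \ add = {clear(g), on(f,b)} \ {clear(g), handempty, on(g,c)} = {on(f,b)}
  ∪ pre   = {on(f,b)} ∪ {clear(c), holding(g)}
          = {clear(c), holding(g), on(f,b)}

== RESULT ==
["clear(c)", "holding(g)", "on(f,b)"]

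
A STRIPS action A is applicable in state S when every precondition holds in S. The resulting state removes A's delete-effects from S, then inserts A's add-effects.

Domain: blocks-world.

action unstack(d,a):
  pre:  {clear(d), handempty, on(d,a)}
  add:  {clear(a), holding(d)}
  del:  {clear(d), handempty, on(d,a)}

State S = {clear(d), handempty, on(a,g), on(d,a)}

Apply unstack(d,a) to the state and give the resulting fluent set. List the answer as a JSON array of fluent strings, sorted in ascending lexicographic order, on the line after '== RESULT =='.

Progress:
  pre ⊆ S: {clear(d), handempty, on(d,a)} ⊆ S  — applicable
  S \ del = {on(a,g)}
  ∪ add   = {clear(a), holding(d), on(a,g)}

== RESULT ==
["clear(a)", "holding(d)", "on(a,g)"]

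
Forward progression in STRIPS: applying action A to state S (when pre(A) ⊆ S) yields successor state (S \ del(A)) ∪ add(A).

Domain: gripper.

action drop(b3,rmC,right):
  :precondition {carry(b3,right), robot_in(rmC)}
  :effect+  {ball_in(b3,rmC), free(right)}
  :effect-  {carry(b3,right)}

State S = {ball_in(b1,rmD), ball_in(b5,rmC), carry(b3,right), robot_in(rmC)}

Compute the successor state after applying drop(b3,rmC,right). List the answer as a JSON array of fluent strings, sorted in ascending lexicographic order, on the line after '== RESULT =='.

Compute (S \ del) ∪ add:
  pre ⊆ S: {carry(b3,right), robot_in(rmC)} ⊆ S  — applicable
  S \ del = {ball_in(b1,rmD), ball_in(b5,rmC), robot_in(rmC)}
  ∪ add   = {ball_in(b1,rmD), ball_in(b3,rmC), ball_in(b5,rmC), free(right), robot_in(rmC)}

== RESULT ==
["ball_in(b1,rmD)", "ball_in(b3,rmC)", "ball_in(b5,rmC)", "free(right)", "robot_in(rmC)"]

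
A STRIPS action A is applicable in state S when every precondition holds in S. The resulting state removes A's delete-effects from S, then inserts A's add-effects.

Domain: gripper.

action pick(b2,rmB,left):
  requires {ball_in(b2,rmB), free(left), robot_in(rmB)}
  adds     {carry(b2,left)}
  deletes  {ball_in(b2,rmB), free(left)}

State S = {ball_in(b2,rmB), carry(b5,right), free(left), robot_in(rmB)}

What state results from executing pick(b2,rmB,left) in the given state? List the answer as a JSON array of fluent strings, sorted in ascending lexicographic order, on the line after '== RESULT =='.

Progress:
  pre ⊆ S: {ball_in(b2,rmB), free(left), robot_in(rmB)} ⊆ S  — applicable
  S \ del = {carry(b5,right), robot_in(rmB)}
  ∪ add   = {carry(b2,left), carry(b5,right), robot_in(rmB)}

== RESULT ==
["carry(b2,left)", "carry(b5,right)", "robot_in(rmB)"]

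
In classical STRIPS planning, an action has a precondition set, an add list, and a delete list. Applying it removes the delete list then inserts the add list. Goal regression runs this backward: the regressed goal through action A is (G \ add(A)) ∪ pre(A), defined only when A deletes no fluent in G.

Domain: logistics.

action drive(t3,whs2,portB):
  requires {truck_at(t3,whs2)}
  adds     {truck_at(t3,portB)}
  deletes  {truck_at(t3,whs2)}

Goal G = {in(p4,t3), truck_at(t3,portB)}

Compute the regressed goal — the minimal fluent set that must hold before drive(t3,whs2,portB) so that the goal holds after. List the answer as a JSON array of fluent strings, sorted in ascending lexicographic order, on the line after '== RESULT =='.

Compute (G \ add) ∪ pre:
  G ∩ del = {}  (empty — regression defined)
  G \ add = {in(p4,t3), truck_at(t3,portB)} \ {truck_at(t3,portB)} = {in(p4,t3)}
  ∪ pre   = {in(p4,t3)} ∪ {truck_at(t3,whs2)}
          = {in(p4,t3), truck_at(t3,whs2)}

== RESULT ==
["in(p4,t3)", "truck_at(t3,whs2)"]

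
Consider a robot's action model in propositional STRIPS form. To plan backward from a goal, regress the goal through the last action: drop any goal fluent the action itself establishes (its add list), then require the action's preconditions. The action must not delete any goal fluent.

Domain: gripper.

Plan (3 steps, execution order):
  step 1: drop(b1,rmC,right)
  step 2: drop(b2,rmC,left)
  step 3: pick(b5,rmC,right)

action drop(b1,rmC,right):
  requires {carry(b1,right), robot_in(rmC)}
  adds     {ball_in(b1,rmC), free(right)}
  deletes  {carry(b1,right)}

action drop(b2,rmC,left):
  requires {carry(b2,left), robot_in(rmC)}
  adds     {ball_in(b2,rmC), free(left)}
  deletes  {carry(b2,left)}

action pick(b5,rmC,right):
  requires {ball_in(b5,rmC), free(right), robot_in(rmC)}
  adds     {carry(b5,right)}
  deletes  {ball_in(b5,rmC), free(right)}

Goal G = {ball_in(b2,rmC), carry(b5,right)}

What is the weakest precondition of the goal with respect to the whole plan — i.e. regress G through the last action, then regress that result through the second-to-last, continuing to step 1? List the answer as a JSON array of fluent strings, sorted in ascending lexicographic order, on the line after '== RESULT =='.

Regress step by step:
  through step 3 (pick(b5,rmC,right)): drop {carry(b5,right)}, keep {ball_in(b2,rmC)}, require {ball_in(b5,rmC), free(right), robot_in(rmC)}
    → {ball_in(b2,rmC), ball_in(b5,rmC), free(right), robot_in(rmC)}
  through step 2 (drop(b2,rmC,left)): drop {ball_in(b2,rmC)}, keep {ball_in(b5,rmC), free(right), robot_in(rmC)}, require {carry(b2,left), robot_in(rmC)}
    → {ball_in(b5,rmC), carry(b2,left), free(right), robot_in(rmC)}
  through step 1 (drop(b1,rmC,right)): drop {free(right)}, keep {ball_in(b5,rmC), carry(b2,left), robot_in(rmC)}, require {carry(b1,right), robot_in(rmC)}
    → {ball_in(b5,rmC), carry(b1,right), carry(b2,left), robot_in(rmC)}

== RESULT ==
["ball_in(b5,rmC)", "carry(b1,right)", "carry(b2,left)", "robot_in(rmC)"]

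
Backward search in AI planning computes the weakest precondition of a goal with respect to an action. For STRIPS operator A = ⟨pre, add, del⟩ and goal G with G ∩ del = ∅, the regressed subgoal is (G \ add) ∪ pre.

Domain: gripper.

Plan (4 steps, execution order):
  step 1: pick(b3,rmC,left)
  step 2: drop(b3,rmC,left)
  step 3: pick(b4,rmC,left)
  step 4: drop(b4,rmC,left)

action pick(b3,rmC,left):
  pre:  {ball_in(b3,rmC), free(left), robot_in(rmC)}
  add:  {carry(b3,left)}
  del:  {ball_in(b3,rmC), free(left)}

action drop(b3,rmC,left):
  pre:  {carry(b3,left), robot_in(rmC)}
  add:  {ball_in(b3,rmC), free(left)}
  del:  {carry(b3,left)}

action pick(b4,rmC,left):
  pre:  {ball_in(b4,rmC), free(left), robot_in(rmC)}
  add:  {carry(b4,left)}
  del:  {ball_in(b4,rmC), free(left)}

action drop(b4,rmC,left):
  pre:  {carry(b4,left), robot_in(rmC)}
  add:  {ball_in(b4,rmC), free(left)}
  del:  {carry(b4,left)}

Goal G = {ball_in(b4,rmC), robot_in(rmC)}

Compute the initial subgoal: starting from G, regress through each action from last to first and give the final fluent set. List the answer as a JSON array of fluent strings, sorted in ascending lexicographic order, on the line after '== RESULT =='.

Regress step by step:
  through step 4 (drop(b4,rmC,left)): drop {ball_in(b4,rmC)}, keep {robot_in(rmC)}, require {carry(b4,left), robot_in(rmC)}
    → {carry(b4,left), robot_in(rmC)}
  through step 3 (pick(b4,rmC,left)): drop {carry(b4,left)}, keep {robot_in(rmC)}, require {ball_in(b4,rmC), free(left), robot_in(rmC)}
    → {ball_in(b4,rmC), free(left), robot_in(rmC)}
  through step 2 (drop(b3,rmC,left)): drop {free(left)}, keep {ball_in(b4,rmC), robot_in(rmC)}, require {carry(b3,left), robot_in(rmC)}
    → {ball_in(b4,rmC), carry(b3,left), robot_in(rmC)}
  through step 1 (pick(b3,rmC,left)): drop {carry(b3,left)}, keep {ball_in(b4,rmC), robot_in(rmC)}, require {ball_in(b3,rmC), free(left), robot_in(rmC)}
    → {ball_in(b3,rmC), ball_in(b4,rmC), free(left), robot_in(rmC)}

== RESULT ==
["ball_in(b3,rmC)", "ball_in(b4,rmC)", "free(left)", "robot_in(rmC)"]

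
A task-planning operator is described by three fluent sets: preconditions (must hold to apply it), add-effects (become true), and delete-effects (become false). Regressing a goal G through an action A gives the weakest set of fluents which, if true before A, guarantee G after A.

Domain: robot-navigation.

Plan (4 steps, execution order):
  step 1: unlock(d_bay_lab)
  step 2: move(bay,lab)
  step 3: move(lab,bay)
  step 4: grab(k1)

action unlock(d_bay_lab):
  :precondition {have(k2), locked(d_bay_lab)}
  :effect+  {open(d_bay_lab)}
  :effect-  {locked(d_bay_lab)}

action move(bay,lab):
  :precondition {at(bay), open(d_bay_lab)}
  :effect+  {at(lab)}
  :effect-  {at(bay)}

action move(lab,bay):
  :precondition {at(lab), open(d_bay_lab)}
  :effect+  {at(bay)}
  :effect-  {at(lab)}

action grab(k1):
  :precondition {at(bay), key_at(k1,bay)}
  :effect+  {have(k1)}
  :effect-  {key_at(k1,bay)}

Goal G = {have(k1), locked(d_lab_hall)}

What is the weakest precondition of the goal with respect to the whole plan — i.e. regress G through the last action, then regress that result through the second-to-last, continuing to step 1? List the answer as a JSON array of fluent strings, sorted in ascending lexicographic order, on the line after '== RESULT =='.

Regress step by step:
  through step 4 (grab(k1)): drop {have(k1)}, keep {locked(d_lab_hall)}, require {at(bay), key_at(k1,bay)}
    → {at(bay), key_at(k1,bay), locked(d_lab_hall)}
  through step 3 (move(lab,bay)): drop {at(bay)}, keep {key_at(k1,bay), locked(d_lab_hall)}, require {at(lab), open(d_bay_lab)}
    → {at(lab), key_at(k1,bay), locked(d_lab_hall), open(d_bay_lab)}
  through step 2 (move(bay,lab)): drop {at(lab)}, keep {key_at(k1,bay), locked(d_lab_hall), open(d_bay_lab)}, require {at(bay), open(d_bay_lab)}
    → {at(bay), key_at(k1,bay), locked(d_lab_hall), open(d_bay_lab)}
  through step 1 (unlock(d_bay_lab)): drop {open(d_bay_lab)}, keep {at(bay), key_at(k1,bay), locked(d_lab_hall)}, require {have(k2), locked(d_bay_lab)}
    → {at(bay), have(k2), key_at(k1,bay), locked(d_bay_lab), locked(d_lab_hall)}

== RESULT ==
["at(bay)", "have(k2)", "key_at(k1,bay)", "locked(d_bay_lab)", "locked(d_lab_hall)"]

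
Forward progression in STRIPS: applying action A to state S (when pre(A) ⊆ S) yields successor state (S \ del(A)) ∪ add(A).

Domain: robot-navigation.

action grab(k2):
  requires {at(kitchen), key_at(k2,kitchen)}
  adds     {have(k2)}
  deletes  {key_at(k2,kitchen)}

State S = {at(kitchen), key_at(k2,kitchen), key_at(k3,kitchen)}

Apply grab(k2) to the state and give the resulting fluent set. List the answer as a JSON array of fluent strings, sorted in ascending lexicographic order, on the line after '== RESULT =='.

Progress:
  pre ⊆ S: {at(kitchen), key_at(k2,kitchen)} ⊆ S  — applicable
  S \ del = {at(kitchen), key_at(k3,kitchen)}
  ∪ add   = {at(kitchen), have(k2), key_at(k3,kitchen)}

== RESULT ==
["at(kitchen)", "have(k2)", "key_at(k3,kitchen)"]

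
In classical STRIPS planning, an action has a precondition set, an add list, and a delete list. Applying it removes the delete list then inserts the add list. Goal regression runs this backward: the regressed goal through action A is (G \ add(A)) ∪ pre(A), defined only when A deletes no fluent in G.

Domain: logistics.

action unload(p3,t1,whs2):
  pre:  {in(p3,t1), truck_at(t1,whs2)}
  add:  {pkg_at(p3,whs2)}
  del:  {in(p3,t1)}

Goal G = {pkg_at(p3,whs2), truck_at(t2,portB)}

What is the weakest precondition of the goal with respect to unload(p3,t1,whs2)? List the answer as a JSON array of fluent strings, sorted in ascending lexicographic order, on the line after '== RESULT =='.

Compute (G \ add) ∪ pre:
  G ∩ del = {}  (empty — regression defined)
  G \ add = {pkg_at(p3,whs2), truck_at(t2,portB)} \ {pkg_at(p3,whs2)} = {truck_at(t2,portB)}
  ∪ pre   = {truck_at(t2,portB)} ∪ {in(p3,t1), truck_at(t1,whs2)}
          = {in(p3,t1), truck_at(t1,whs2), truck_at(t2,portB)}

== RESULT ==
["in(p3,t1)", "truck_at(t1,whs2)", "truck_at(t2,portB)"]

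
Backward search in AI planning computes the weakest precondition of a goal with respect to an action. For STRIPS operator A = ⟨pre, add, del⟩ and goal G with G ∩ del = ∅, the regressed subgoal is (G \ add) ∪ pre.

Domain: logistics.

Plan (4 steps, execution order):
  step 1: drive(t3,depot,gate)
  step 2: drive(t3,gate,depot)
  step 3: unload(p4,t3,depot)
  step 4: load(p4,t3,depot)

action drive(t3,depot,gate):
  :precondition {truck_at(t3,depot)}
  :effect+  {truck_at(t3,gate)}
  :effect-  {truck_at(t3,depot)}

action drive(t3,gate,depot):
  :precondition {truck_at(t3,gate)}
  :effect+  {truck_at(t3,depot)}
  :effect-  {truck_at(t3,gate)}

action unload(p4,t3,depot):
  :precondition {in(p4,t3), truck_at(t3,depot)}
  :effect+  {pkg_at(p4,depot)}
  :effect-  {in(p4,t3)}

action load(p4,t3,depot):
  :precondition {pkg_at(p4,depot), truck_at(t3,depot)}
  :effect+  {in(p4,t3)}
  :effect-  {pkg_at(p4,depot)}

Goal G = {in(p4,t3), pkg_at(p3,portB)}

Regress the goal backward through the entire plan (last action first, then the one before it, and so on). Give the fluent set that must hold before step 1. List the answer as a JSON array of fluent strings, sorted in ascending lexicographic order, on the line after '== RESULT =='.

Work backward from the goal:
  through step 4 (load(p4,t3,depot)): drop {in(p4,t3)}, keep {pkg_at(p3,portB)}, require {pkg_at(p4,depot), truck_at(t3,depot)}
    → {pkg_at(p3,portB), pkg_at(p4,depot), truck_at(t3,depot)}
  through step 3 (unload(p4,t3,depot)): drop {pkg_at(p4,depot)}, keep {pkg_at(p3,portB), truck_at(t3,depot)}, require {in(p4,t3), truck_at(t3,depot)}
    → {in(p4,t3), pkg_at(p3,portB), truck_at(t3,depot)}
  through step 2 (drive(t3,gate,depot)): drop {truck_at(t3,depot)}, keep {in(p4,t3), pkg_at(p3,portB)}, require {truck_at(t3,gate)}
    → {in(p4,t3), pkg_at(p3,portB), truck_at(t3,gate)}
  through step 1 (drive(t3,depot,gate)): drop {truck_at(t3,gate)}, keep {in(p4,t3), pkg_at(p3,portB)}, require {truck_at(t3,depot)}
    → {in(p4,t3), pkg_at(p3,portB), truck_at(t3,depot)}

== RESULT ==
["in(p4,t3)", "pkg_at(p3,portB)", "truck_at(t3,depot)"]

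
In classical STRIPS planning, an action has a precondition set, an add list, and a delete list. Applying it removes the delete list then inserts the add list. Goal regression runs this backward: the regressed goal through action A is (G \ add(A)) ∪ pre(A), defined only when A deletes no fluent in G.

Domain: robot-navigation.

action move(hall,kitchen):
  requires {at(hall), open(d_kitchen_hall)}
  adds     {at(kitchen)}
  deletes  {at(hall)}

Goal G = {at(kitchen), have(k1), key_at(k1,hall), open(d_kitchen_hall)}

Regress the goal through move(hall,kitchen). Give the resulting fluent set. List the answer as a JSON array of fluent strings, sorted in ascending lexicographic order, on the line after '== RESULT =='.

Regress:
  G ∩ del = {}  (empty — regression defined)
  G \ add = {at(kitchen), have(k1), key_at(k1,hall), open(d_kitchen_hall)} \ {at(kitchen)} = {have(k1), key_at(k1,hall), open(d_kitchen_hall)}
  ∪ pre   = {have(k1), key_at(k1,hall), open(d_kitchen_hall)} ∪ {at(hall), open(d_kitchen_hall)}
          = {at(hall), have(k1), key_at(k1,hall), open(d_kitchen_hall)}

== RESULT ==
["at(hall)", "have(k1)", "key_at(k1,hall)", "open(d_kitchen_hall)"]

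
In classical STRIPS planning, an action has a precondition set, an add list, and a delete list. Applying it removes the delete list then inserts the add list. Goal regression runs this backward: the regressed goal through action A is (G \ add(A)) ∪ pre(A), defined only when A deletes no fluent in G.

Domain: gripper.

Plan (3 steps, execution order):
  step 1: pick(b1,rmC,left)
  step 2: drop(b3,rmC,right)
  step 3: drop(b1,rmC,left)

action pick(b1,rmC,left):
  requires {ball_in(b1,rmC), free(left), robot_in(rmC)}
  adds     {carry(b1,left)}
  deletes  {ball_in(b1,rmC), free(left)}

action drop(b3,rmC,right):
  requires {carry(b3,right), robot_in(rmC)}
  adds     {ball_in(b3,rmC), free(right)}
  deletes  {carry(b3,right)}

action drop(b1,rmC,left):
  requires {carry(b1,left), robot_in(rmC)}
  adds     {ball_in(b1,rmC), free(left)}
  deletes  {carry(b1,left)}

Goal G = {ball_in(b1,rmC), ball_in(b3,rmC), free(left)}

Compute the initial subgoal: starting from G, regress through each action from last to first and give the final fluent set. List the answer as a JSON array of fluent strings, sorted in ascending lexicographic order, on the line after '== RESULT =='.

Regress step by step:
  through step 3 (drop(b1,rmC,left)): drop {ball_in(b1,rmC), free(left)}, keep {ball_in(b3,rmC)}, require {carry(b1,left), robot_in(rmC)}
    → {ball_in(b3,rmC), carry(b1,left), robot_in(rmC)}
  through step 2 (drop(b3,rmC,right)): drop {ball_in(b3,rmC)}, keep {carry(b1,left), robot_in(rmC)}, require {carry(b3,right), robot_in(rmC)}
    → {carry(b1,left), carry(b3,right), robot_in(rmC)}
  through step 1 (pick(b1,rmC,left)): drop {carry(b1,left)}, keep {carry(b3,right), robot_in(rmC)}, require {ball_in(b1,rmC), free(left), robot_in(rmC)}
    → {ball_in(b1,rmC), carry(b3,right), free(left), robot_in(rmC)}

== RESULT ==
["ball_in(b1,rmC)", "carry(b3,right)", "free(left)", "robot_in(rmC)"]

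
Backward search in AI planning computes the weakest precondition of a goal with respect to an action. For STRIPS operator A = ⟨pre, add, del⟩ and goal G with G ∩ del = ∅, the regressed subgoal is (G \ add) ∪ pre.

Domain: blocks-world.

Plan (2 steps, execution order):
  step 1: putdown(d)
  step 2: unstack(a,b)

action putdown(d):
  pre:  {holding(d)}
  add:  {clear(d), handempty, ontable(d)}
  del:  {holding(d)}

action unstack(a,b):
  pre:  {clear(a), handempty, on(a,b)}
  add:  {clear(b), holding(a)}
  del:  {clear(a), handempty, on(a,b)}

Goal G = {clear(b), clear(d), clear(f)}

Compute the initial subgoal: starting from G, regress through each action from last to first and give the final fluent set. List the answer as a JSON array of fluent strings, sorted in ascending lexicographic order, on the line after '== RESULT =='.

Regress step by step:
  through step 2 (unstack(a,b)): drop {clear(b)}, keep {clear(d), clear(f)}, require {clear(a), handempty, on(a,b)}
    → {clear(a), clear(d), clear(f), handempty, on(a,b)}
  through step 1 (putdown(d)): drop {clear(d), handempty}, keep {clear(a), clear(f), on(a,b)}, require {holding(d)}
    → {clear(a), clear(f), holding(d), on(a,b)}

== RESULT ==
["clear(a)", "clear(f)", "holding(d)", "on(a,b)"]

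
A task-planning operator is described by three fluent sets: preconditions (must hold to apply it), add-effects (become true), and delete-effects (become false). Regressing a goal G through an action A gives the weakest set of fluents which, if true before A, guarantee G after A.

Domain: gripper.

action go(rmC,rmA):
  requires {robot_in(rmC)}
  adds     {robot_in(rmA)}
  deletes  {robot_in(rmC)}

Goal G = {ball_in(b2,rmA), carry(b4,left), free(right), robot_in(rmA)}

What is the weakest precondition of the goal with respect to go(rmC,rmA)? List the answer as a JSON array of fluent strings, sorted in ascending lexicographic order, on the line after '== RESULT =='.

Compute (G \ add) ∪ pre:
  G ∩ del = {}  (empty — regression defined)
  G \ add = {ball_in(b2,rmA), carry(b4,left), free(right), robot_in(rmA)} \ {robot_in(rmA)} = {ball_in(b2,rmA), carry(b4,left), free(right)}
  ∪ pre   = {ball_in(b2,rmA), carry(b4,left), free(right)} ∪ {robot_in(rmC)}
          = {ball_in(b2,rmA), carry(b4,left), free(right), robot_in(rmC)}

== RESULT ==
["ball_in(b2,rmA)", "carry(b4,left)", "free(right)", "robot_in(rmC)"]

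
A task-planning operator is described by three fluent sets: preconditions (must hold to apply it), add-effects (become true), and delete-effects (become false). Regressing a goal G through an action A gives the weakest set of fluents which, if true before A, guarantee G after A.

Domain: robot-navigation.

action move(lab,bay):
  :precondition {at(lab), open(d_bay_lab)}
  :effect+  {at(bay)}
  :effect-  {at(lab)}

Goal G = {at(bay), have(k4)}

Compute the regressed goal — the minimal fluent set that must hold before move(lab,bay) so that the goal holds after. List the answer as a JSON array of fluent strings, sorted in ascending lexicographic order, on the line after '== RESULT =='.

Regress:
  G ∩ del = {}  (empty — regression defined)
  G \ add = {at(bay), have(k4)} \ {at(bay)} = {have(k4)}
  ∪ pre   = {have(k4)} ∪ {at(lab), open(d_bay_lab)}
          = {at(lab), have(k4), open(d_bay_lab)}

== RESULT ==
["at(lab)", "have(k4)", "open(d_bay_lab)"]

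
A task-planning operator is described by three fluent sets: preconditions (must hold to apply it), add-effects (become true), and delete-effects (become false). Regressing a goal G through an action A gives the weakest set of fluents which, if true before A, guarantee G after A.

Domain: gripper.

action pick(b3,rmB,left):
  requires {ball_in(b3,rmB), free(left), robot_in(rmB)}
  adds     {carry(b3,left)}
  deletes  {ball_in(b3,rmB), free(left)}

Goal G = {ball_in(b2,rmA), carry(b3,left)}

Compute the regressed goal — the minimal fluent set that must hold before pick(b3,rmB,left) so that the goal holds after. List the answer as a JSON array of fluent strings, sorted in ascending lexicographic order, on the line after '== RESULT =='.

Regress:
  G ∩ del = {}  (empty — regression defined)
  G \ add = {ball_in(b2,rmA), carry(b3,left)} \ {carry(b3,left)} = {ball_in(b2,rmA)}
  ∪ pre   = {ball_in(b2,rmA)} ∪ {ball_in(b3,rmB), free(left), robot_in(rmB)}
          = {ball_in(b2,rmA), ball_in(b3,rmB), free(left), robot_in(rmB)}

== RESULT ==
["ball_in(b2,rmA)", "ball_in(b3,rmB)", "free(left)", "robot_in(rmB)"]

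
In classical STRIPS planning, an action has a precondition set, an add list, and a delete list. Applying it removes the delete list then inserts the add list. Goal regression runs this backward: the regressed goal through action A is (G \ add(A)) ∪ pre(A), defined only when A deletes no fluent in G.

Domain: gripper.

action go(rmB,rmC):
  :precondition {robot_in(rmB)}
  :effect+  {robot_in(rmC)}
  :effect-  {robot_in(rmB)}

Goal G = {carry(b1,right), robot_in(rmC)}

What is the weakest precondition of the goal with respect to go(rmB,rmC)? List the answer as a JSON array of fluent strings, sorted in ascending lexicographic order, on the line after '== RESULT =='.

Regress:
  G ∩ del = {}  (empty — regression defined)
  G \ add = {carry(b1,right), robot_in(rmC)} \ {robot_in(rmC)} = {carry(b1,right)}
  ∪ pre   = {carry(b1,right)} ∪ {robot_in(rmB)}
          = {carry(b1,right), robot_in(rmB)}

== RESULT ==
["carry(b1,right)", "robot_in(rmB)"]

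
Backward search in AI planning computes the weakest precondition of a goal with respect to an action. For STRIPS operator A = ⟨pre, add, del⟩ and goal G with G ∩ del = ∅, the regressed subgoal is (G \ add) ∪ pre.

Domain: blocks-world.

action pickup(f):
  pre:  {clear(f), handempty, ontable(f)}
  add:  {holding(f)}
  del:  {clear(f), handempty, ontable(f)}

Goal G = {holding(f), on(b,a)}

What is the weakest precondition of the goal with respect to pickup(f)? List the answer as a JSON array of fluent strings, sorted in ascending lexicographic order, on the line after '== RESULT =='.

Compute (G \ add) ∪ pre:
  G ∩ del = {}  (empty — regression defined)
  G \ add = {holding(f), on(b,a)} \ {holding(f)} = {on(b,a)}
  ∪ pre   = {on(b,a)} ∪ {clear(f), handempty, ontable(f)}
          = {clear(f), handempty, on(b,a), ontable(f)}

== RESULT ==
["clear(f)", "handempty", "on(b,a)", "ontable(f)"]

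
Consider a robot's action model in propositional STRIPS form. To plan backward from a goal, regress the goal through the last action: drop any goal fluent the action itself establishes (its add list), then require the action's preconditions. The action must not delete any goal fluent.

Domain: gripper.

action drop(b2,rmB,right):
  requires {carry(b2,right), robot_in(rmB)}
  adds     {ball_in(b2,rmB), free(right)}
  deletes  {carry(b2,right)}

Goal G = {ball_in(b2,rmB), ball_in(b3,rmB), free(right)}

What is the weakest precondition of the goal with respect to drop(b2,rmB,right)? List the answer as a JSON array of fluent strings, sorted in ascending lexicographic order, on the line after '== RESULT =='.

Compute (G \ add) ∪ pre:
  G ∩ del = {}  (empty — regression defined)
  G \ add = {ball_in(b2,rmB), ball_in(b3,rmB), free(right)} \ {ball_in(b2,rmB), free(right)} = {ball_in(b3,rmB)}
  ∪ pre   = {ball_in(b3,rmB)} ∪ {carry(b2,right), robot_in(rmB)}
          = {ball_in(b3,rmB), carry(b2,right), robot_in(rmB)}

== RESULT ==
["ball_in(b3,rmB)", "carry(b2,right)", "robot_in(rmB)"]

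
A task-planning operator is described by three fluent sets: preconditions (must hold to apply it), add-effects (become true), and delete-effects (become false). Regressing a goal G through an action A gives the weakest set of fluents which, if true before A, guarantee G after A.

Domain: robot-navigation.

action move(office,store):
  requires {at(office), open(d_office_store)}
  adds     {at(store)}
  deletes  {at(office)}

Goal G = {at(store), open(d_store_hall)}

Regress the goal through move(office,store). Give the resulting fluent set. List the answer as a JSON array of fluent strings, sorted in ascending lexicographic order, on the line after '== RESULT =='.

Regress:
  G ∩ del = {}  (empty — regression defined)
  G \ add = {at(store), open(d_store_hall)} \ {at(store)} = {open(d_store_hall)}
  ∪ pre   = {open(d_store_hall)} ∪ {at(office), open(d_office_store)}
          = {at(office), open(d_office_store), open(d_store_hall)}

== RESULT ==
["at(office)", "open(d_office_store)", "open(d_store_hall)"]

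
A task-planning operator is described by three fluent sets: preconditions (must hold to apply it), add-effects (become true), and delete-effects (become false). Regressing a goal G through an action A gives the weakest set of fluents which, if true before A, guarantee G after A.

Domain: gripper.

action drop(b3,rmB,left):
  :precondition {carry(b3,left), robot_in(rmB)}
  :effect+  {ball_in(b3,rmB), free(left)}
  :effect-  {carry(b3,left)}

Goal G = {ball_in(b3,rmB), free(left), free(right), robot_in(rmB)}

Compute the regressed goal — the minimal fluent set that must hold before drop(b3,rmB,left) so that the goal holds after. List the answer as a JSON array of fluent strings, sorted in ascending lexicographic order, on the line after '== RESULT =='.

Compute (G \ add) ∪ pre:
  G ∩ del = {}  (empty — regression defined)
  G \ add = {ball_in(b3,rmB), free(left), free(right), robot_in(rmB)} \ {ball_in(b3,rmB), free(left)} = {free(right), robot_in(rmB)}
  ∪ pre   = {free(right), robot_in(rmB)} ∪ {carry(b3,left), robot_in(rmB)}
          = {carry(b3,left), free(right), robot_in(rmB)}

== RESULT ==
["carry(b3,left)", "free(right)", "robot_in(rmB)"]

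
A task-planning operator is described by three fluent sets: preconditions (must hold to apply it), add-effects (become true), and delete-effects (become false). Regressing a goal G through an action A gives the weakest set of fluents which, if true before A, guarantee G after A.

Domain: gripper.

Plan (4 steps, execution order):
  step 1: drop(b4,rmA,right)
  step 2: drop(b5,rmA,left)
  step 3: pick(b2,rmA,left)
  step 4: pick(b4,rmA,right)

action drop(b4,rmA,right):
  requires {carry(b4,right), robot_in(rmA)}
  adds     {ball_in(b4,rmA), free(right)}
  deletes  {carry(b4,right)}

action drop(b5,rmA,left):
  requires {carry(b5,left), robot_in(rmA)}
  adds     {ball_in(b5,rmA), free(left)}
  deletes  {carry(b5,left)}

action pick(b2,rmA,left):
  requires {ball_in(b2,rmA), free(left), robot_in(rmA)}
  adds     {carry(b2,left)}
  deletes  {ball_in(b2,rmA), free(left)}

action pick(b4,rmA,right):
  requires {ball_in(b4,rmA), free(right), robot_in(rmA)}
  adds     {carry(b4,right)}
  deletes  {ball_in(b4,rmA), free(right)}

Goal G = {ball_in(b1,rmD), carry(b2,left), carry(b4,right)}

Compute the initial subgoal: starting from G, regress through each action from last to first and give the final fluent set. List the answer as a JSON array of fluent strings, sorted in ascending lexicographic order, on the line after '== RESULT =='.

Work backward from the goal:
  through step 4 (pick(b4,rmA,right)): drop {carry(b4,right)}, keep {ball_in(b1,rmD), carry(b2,left)}, require {ball_in(b4,rmA), free(right), robot_in(rmA)}
    → {ball_in(b1,rmD), ball_in(b4,rmA), carry(b2,left), free(right), robot_in(rmA)}
  through step 3 (pick(b2,rmA,left)): drop {carry(b2,left)}, keep {ball_in(b1,rmD), ball_in(b4,rmA), free(right), robot_in(rmA)}, require {ball_in(b2,rmA), free(left), robot_in(rmA)}
    → {ball_in(b1,rmD), ball_in(b2,rmA), ball_in(b4,rmA), free(left), free(right), robot_in(rmA)}
  through step 2 (drop(b5,rmA,left)): drop {free(left)}, keep {ball_in(b1,rmD), ball_in(b2,rmA), ball_in(b4,rmA), free(right), robot_in(rmA)}, require {carry(b5,left), robot_in(rmA)}
    → {ball_in(b1,rmD), ball_in(b2,rmA), ball_in(b4,rmA), carry(b5,left), free(right), robot_in(rmA)}
  through step 1 (drop(b4,rmA,right)): drop {ball_in(b4,rmA), free(right)}, keep {ball_in(b1,rmD), ball_in(b2,rmA), carry(b5,left), robot_in(rmA)}, require {carry(b4,right), robot_in(rmA)}
    → {ball_in(b1,rmD), ball_in(b2,rmA), carry(b4,right), carry(b5,left), robot_in(rmA)}

== RESULT ==
["ball_in(b1,rmD)", "ball_in(b2,rmA)", "carry(b4,right)", "carry(b5,left)", "robot_in(rmA)"]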